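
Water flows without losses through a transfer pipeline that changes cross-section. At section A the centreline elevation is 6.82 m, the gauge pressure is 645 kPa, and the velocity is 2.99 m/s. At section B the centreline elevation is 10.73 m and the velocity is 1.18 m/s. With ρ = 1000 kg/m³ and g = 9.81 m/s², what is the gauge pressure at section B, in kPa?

Pressure head at A: ψ₁ = P₁/(ρg) = 645×1000 / (1000 × 9.81) = 65.75 m.
Velocity heads: v₁²/2g = 2.99²/19.62 = 0.456 m; v₂²/2g = 1.18²/19.62 = 0.071 m.
Total head H = z₁ + ψ₁ + v₁²/2g = 6.82 + 65.75 + 0.456 = 73.03 m.
ψ₂ = H − z₂ − v₂²/2g = 73.03 − 10.73 − 0.071 = 62.23 m.
P₂ = ρgψ₂ = 1000 × 9.81 × 62.23 ≈ 610 kPa.

P₂ ≈ 610 kPa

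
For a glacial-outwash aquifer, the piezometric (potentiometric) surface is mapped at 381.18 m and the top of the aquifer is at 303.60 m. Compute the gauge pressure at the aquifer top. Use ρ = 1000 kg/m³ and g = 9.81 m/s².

Pressure head at the aquifer top: ψ = h − z = 381.18 − 303.60 = 77.58 m.
P = ρgψ = 1000 × 9.81 × 77.58 = 761060 Pa ≈ 761 kPa.

P ≈ 761 kPa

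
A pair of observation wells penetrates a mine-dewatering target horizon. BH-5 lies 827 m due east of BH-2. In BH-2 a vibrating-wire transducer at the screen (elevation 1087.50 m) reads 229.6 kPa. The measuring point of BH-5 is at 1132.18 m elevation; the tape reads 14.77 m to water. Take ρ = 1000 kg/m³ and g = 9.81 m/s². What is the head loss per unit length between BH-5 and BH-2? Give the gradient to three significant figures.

Pressure head at BH-2: ψ = P/(ρg) = 229.6×1000 / (1000 × 9.81) = 23.40 m.
Total head at BH-2: h = z + ψ = 1087.50 + 23.40 = 1110.90 m.
Total head at BH-5: h = 1132.18 − 14.77 = 1117.41 m.
Head difference: h(BH-2) − h(BH-5) = 1110.90 − 1117.41 = -6.51 m.
Hydraulic gradient: i = |Δh| / L = 6.51 / 827 = 0.00787.

i ≈ 0.00787 m/m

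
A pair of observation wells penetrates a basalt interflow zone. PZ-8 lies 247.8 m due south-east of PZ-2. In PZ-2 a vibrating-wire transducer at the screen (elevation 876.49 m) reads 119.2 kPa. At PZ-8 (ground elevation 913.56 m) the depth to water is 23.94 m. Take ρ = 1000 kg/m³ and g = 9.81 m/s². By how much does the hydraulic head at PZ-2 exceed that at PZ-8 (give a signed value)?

Δh ≈ -0.98 m

Pressure head at PZ-2: ψ = P/(ρg) = 119.2×1000 / (1000 × 9.81) = 12.15 m.
Total head at PZ-2: h = z + ψ = 876.49 + 12.15 = 888.64 m.
Total head at PZ-8: h = 913.56 − 23.94 = 889.62 m.
Head difference: h(PZ-2) − h(PZ-8) = 888.64 − 889.62 = -0.98 m.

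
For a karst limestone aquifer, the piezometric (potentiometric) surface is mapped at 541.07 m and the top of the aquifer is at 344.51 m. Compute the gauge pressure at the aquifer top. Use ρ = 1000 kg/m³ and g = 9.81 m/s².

Pressure head at the aquifer top: ψ = h − z = 541.07 − 344.51 = 196.56 m.
P = ρgψ = 1000 × 9.81 × 196.56 = 1928254 Pa ≈ 1930 kPa.

P ≈ 1930 kPa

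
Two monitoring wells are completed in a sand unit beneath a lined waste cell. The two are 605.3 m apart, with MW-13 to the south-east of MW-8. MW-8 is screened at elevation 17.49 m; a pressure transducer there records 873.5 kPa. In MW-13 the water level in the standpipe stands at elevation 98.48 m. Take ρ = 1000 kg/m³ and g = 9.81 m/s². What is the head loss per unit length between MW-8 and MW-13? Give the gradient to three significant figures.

Pressure head at MW-8: ψ = P/(ρg) = 873.5×1000 / (1000 × 9.81) = 89.04 m.
Total head at MW-8: h = z + ψ = 17.49 + 89.04 = 106.53 m.
Total head at MW-13: h = 98.48 m (water level in the piezometer is the total head).
Head difference: h(MW-8) − h(MW-13) = 106.53 − 98.48 = 8.05 m.
Hydraulic gradient: i = |Δh| / L = 8.05 / 605.3 = 0.0133.

i ≈ 0.0133 m/m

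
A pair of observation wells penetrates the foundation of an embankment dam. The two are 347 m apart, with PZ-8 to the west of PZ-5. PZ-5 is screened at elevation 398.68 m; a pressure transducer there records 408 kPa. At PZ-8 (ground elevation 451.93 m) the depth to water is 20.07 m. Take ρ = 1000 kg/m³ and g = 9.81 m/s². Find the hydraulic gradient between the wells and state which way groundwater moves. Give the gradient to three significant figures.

Pressure head at PZ-5: ψ = P/(ρg) = 408×1000 / (1000 × 9.81) = 41.59 m.
Total head at PZ-5: h = z + ψ = 398.68 + 41.59 = 440.27 m.
Total head at PZ-8: h = 451.93 − 20.07 = 431.86 m.
Head difference: h(PZ-5) − h(PZ-8) = 440.27 − 431.86 = 8.41 m.
Hydraulic gradient: i = |Δh| / L = 8.41 / 347 = 0.0242.
Flow is from higher to lower head: from PZ-5 toward PZ-8, i.e. toward the west.

i ≈ 0.0242; groundwater flows toward the west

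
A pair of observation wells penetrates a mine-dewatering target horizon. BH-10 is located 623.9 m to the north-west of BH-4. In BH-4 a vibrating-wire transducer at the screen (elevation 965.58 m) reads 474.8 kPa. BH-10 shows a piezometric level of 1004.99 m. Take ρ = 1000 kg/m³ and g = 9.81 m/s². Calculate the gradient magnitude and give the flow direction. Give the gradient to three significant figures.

i ≈ 0.0144; groundwater flows toward the north-west

Pressure head at BH-4: ψ = P/(ρg) = 474.8×1000 / (1000 × 9.81) = 48.40 m.
Total head at BH-4: h = z + ψ = 965.58 + 48.40 = 1013.98 m.
Total head at BH-10: h = 1004.99 m (water level in the piezometer is the total head).
Head difference: h(BH-4) − h(BH-10) = 1013.98 − 1004.99 = 8.99 m.
Hydraulic gradient: i = |Δh| / L = 8.99 / 623.9 = 0.0144.
Flow is from higher to lower head: from BH-4 toward BH-10, i.e. toward the north-west.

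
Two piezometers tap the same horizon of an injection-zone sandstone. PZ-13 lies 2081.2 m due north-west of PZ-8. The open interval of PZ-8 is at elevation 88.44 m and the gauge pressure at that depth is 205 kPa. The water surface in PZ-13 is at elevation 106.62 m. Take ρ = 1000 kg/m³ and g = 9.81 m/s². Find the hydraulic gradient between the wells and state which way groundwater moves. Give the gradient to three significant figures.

i ≈ 0.00131; groundwater flows toward the north-west

Pressure head at PZ-8: ψ = P/(ρg) = 205×1000 / (1000 × 9.81) = 20.90 m.
Total head at PZ-8: h = z + ψ = 88.44 + 20.90 = 109.34 m.
Total head at PZ-13: h = 106.62 m (water level in the piezometer is the total head).
Head difference: h(PZ-8) − h(PZ-13) = 109.34 − 106.62 = 2.72 m.
Hydraulic gradient: i = |Δh| / L = 2.72 / 2081.2 = 0.00131.
Flow is from higher to lower head: from PZ-8 toward PZ-13, i.e. toward the north-west.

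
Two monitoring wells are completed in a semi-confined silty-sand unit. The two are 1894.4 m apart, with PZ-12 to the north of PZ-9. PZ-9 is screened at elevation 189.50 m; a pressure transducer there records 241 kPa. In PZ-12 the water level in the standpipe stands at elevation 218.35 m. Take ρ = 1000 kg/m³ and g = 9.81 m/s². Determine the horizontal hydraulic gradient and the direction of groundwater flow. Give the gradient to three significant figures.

i ≈ 0.00226; groundwater flows toward the south

Pressure head at PZ-9: ψ = P/(ρg) = 241×1000 / (1000 × 9.81) = 24.57 m.
Total head at PZ-9: h = z + ψ = 189.50 + 24.57 = 214.07 m.
Total head at PZ-12: h = 218.35 m (water level in the piezometer is the total head).
Head difference: h(PZ-9) − h(PZ-12) = 214.07 − 218.35 = -4.28 m.
Hydraulic gradient: i = |Δh| / L = 4.28 / 1894.4 = 0.00226.
Flow is from higher to lower head: from PZ-12 toward PZ-9, i.e. toward the south.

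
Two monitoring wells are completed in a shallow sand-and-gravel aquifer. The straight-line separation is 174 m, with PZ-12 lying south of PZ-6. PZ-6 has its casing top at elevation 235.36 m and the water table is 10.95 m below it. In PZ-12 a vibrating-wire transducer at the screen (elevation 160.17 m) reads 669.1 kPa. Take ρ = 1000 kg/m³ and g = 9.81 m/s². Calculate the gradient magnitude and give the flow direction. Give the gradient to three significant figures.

i ≈ 0.0228; groundwater flows toward the north

Total head at PZ-6: h = 235.36 − 10.95 = 224.41 m.
Pressure head at PZ-12: ψ = P/(ρg) = 669.1×1000 / (1000 × 9.81) = 68.21 m.
Total head at PZ-12: h = z + ψ = 160.17 + 68.21 = 228.38 m.
Head difference: h(PZ-6) − h(PZ-12) = 224.41 − 228.38 = -3.97 m.
Hydraulic gradient: i = |Δh| / L = 3.97 / 174 = 0.0228.
Flow is from higher to lower head: from PZ-12 toward PZ-6, i.e. toward the north.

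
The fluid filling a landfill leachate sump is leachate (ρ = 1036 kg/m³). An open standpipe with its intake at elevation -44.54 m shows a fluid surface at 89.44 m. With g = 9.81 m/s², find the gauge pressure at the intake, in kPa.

P ≈ 1360 kPa

Pressure head ψ = h − z = 89.44 − (-44.54) = 133.98 m.
P = ρgψ = 1036 × 9.81 × 133.98 = 1361660 Pa ≈ 1360 kPa.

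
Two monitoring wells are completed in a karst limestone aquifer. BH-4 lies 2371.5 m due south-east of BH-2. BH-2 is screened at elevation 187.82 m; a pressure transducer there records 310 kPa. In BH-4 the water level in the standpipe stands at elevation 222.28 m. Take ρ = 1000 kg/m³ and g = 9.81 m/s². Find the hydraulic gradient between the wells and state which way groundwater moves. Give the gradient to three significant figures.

Pressure head at BH-2: ψ = P/(ρg) = 310×1000 / (1000 × 9.81) = 31.60 m.
Total head at BH-2: h = z + ψ = 187.82 + 31.60 = 219.42 m.
Total head at BH-4: h = 222.28 m (water level in the piezometer is the total head).
Head difference: h(BH-2) − h(BH-4) = 219.42 − 222.28 = -2.86 m.
Hydraulic gradient: i = |Δh| / L = 2.86 / 2371.5 = 0.00121.
Flow is from higher to lower head: from BH-4 toward BH-2, i.e. toward the north-west.

i ≈ 0.00121; groundwater flows toward the north-west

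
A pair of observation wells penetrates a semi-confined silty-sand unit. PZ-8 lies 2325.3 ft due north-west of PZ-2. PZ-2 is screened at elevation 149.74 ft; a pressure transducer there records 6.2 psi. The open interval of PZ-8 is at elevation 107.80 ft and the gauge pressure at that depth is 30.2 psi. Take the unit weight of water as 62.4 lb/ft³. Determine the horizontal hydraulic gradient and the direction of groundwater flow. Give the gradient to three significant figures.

Pressure head at PZ-2: ψ = 144·P/γ = 144 × 6.2 / 62.4 = 14.31 ft.
Total head at PZ-2: h = z + ψ = 149.74 + 14.31 = 164.05 ft.
Pressure head at PZ-8: ψ = 144·P/γ = 144 × 30.2 / 62.4 = 69.69 ft.
Total head at PZ-8: h = z + ψ = 107.80 + 69.69 = 177.49 ft.
Head difference: h(PZ-2) − h(PZ-8) = 164.05 − 177.49 = -13.44 ft.
Hydraulic gradient: i = |Δh| / L = 13.44 / 2325.3 = 0.00578.
Flow is from higher to lower head: from PZ-8 toward PZ-2, i.e. toward the south-east.

i ≈ 0.00578; groundwater flows toward the south-east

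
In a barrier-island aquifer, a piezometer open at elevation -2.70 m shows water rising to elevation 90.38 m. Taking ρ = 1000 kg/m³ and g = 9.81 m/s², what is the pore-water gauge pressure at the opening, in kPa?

P ≈ 913 kPa

Pressure head ψ = h − z = 90.38 − (-2.70) = 93.08 m.
P = ρgψ = 1000 × 9.81 × 93.08 = 913115 Pa ≈ 913 kPa.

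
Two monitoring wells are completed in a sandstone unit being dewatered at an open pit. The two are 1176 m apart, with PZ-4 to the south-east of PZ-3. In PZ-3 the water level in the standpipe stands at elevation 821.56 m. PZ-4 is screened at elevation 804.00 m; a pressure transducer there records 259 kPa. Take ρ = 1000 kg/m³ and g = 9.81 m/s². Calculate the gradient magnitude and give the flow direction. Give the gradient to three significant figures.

Total head at PZ-3: h = 821.56 m (water level in the piezometer is the total head).
Pressure head at PZ-4: ψ = P/(ρg) = 259×1000 / (1000 × 9.81) = 26.40 m.
Total head at PZ-4: h = z + ψ = 804.00 + 26.40 = 830.40 m.
Head difference: h(PZ-3) − h(PZ-4) = 821.56 − 830.40 = -8.84 m.
Hydraulic gradient: i = |Δh| / L = 8.84 / 1176 = 0.00752.
Flow is from higher to lower head: from PZ-4 toward PZ-3, i.e. toward the north-west.

i ≈ 0.00752; groundwater flows toward the north-west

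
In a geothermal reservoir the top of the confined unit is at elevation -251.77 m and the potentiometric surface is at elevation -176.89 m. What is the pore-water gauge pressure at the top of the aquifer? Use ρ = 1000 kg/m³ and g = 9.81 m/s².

P ≈ 735 kPa

Pressure head at the aquifer top: ψ = h − z = -176.89 − (-251.77) = 74.88 m.
P = ρgψ = 1000 × 9.81 × 74.88 = 734573 Pa ≈ 735 kPa.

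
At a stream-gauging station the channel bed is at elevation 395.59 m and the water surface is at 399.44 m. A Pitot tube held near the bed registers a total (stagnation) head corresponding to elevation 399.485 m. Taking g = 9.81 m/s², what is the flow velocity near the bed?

Near the bed, under hydrostatic conditions, the piezometric head (z + ψ) equals the free-surface elevation, 399.44 m.
Velocity head = total − piezometric = 399.485 − 399.44 = 0.045 m.
v = √(2g·h_v) = √(2 × 9.81 × 0.045) = 0.940 m/s.

v ≈ 0.940 m/s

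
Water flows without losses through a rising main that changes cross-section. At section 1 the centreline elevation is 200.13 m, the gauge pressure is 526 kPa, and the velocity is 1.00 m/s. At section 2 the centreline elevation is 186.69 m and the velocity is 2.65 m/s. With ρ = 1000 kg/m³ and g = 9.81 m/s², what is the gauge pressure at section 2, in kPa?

P₂ ≈ 655 kPa

Pressure head at 1: ψ₁ = P₁/(ρg) = 526×1000 / (1000 × 9.81) = 53.62 m.
Velocity heads: v₁²/2g = 1.00²/19.62 = 0.051 m; v₂²/2g = 2.65²/19.62 = 0.358 m.
Total head H = z₁ + ψ₁ + v₁²/2g = 200.13 + 53.62 + 0.051 = 253.80 m.
ψ₂ = H − z₂ − v₂²/2g = 253.80 − 186.69 − 0.358 = 66.75 m.
P₂ = ρgψ₂ = 1000 × 9.81 × 66.75 ≈ 655 kPa.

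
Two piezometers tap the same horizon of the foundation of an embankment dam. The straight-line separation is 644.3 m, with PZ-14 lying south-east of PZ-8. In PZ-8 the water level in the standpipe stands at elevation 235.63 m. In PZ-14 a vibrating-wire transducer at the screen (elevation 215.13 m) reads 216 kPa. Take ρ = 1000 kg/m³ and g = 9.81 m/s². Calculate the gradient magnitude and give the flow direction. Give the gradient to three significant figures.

i ≈ 0.00236; groundwater flows toward the north-west

Total head at PZ-8: h = 235.63 m (water level in the piezometer is the total head).
Pressure head at PZ-14: ψ = P/(ρg) = 216×1000 / (1000 × 9.81) = 22.02 m.
Total head at PZ-14: h = z + ψ = 215.13 + 22.02 = 237.15 m.
Head difference: h(PZ-8) − h(PZ-14) = 235.63 − 237.15 = -1.52 m.
Hydraulic gradient: i = |Δh| / L = 1.52 / 644.3 = 0.00236.
Flow is from higher to lower head: from PZ-14 toward PZ-8, i.e. toward the north-west.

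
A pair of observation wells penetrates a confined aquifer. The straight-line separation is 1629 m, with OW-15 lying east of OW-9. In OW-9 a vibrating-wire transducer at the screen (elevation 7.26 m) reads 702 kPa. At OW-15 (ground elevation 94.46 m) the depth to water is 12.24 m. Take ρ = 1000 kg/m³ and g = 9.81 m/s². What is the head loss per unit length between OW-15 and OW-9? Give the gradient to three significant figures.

Pressure head at OW-9: ψ = P/(ρg) = 702×1000 / (1000 × 9.81) = 71.56 m.
Total head at OW-9: h = z + ψ = 7.26 + 71.56 = 78.82 m.
Total head at OW-15: h = 94.46 − 12.24 = 82.22 m.
Head difference: h(OW-9) − h(OW-15) = 78.82 − 82.22 = -3.40 m.
Hydraulic gradient: i = |Δh| / L = 3.40 / 1629 = 0.00209.

i ≈ 0.00209 m/m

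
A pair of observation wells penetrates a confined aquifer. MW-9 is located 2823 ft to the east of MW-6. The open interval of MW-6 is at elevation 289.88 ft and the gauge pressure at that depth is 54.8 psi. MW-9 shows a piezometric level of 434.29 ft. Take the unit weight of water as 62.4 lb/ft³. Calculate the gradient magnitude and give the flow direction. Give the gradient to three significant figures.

i ≈ 0.00636; groundwater flows toward the west

Pressure head at MW-6: ψ = 144·P/γ = 144 × 54.8 / 62.4 = 126.46 ft.
Total head at MW-6: h = z + ψ = 289.88 + 126.46 = 416.34 ft.
Total head at MW-9: h = 434.29 ft (water level in the piezometer is the total head).
Head difference: h(MW-6) − h(MW-9) = 416.34 − 434.29 = -17.95 ft.
Hydraulic gradient: i = |Δh| / L = 17.95 / 2823 = 0.00636.
Flow is from higher to lower head: from MW-9 toward MW-6, i.e. toward the west.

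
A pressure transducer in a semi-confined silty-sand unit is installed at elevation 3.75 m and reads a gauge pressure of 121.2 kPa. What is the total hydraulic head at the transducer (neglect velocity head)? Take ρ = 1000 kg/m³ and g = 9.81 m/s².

h ≈ 16.10 m

ψ = P/(ρg) = 121.2×1000 / (1000 × 9.81) = 12.35 m.
h = z + ψ = 3.75 + 12.35 = 16.10 m.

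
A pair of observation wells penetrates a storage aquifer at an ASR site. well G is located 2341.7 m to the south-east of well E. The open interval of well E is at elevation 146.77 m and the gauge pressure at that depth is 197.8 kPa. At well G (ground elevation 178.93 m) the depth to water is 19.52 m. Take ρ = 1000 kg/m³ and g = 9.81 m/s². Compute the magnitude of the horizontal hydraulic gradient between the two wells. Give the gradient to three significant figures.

i ≈ 0.00321

Pressure head at well E: ψ = P/(ρg) = 197.8×1000 / (1000 × 9.81) = 20.16 m.
Total head at well E: h = z + ψ = 146.77 + 20.16 = 166.93 m.
Total head at well G: h = 178.93 − 19.52 = 159.41 m.
Head difference: h(well E) − h(well G) = 166.93 − 159.41 = 7.52 m.
Hydraulic gradient: i = |Δh| / L = 7.52 / 2341.7 = 0.00321.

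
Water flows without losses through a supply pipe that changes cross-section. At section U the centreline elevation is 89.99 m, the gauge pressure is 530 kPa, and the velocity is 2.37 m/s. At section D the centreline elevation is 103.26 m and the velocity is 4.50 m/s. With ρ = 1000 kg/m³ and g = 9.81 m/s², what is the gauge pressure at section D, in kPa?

Pressure head at U: ψ₁ = P₁/(ρg) = 530×1000 / (1000 × 9.81) = 54.03 m.
Velocity heads: v₁²/2g = 2.37²/19.62 = 0.286 m; v₂²/2g = 4.50²/19.62 = 1.032 m.
Total head H = z₁ + ψ₁ + v₁²/2g = 89.99 + 54.03 + 0.286 = 144.31 m.
ψ₂ = H − z₂ − v₂²/2g = 144.31 − 103.26 − 1.032 = 40.02 m.
P₂ = ρgψ₂ = 1000 × 9.81 × 40.02 ≈ 393 kPa.

P₂ ≈ 393 kPa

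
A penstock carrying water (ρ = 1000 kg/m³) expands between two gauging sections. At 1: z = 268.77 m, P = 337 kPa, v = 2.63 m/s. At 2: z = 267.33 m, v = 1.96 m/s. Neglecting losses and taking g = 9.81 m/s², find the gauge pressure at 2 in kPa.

P₂ ≈ 353 kPa

Pressure head at 1: ψ₁ = P₁/(ρg) = 337×1000 / (1000 × 9.81) = 34.35 m.
Velocity heads: v₁²/2g = 2.63²/19.62 = 0.353 m; v₂²/2g = 1.96²/19.62 = 0.196 m.
Total head H = z₁ + ψ₁ + v₁²/2g = 268.77 + 34.35 + 0.353 = 303.47 m.
ψ₂ = H − z₂ − v₂²/2g = 303.47 − 267.33 − 0.196 = 35.94 m.
P₂ = ρgψ₂ = 1000 × 9.81 × 35.94 ≈ 353 kPa.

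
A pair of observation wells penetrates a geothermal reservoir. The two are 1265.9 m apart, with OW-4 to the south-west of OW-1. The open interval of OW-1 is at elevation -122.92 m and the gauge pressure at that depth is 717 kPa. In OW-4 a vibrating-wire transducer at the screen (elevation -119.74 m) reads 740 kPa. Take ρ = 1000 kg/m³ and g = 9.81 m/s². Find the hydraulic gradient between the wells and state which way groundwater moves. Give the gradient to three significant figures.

i ≈ 0.00436; groundwater flows toward the north-east

Pressure head at OW-1: ψ = P/(ρg) = 717×1000 / (1000 × 9.81) = 73.09 m.
Total head at OW-1: h = z + ψ = -122.92 + 73.09 = -49.83 m.
Pressure head at OW-4: ψ = P/(ρg) = 740×1000 / (1000 × 9.81) = 75.43 m.
Total head at OW-4: h = z + ψ = -119.74 + 75.43 = -44.31 m.
Head difference: h(OW-1) − h(OW-4) = -49.83 − (-44.31) = -5.52 m.
Hydraulic gradient: i = |Δh| / L = 5.52 / 1265.9 = 0.00436.
Flow is from higher to lower head: from OW-4 toward OW-1, i.e. toward the north-east.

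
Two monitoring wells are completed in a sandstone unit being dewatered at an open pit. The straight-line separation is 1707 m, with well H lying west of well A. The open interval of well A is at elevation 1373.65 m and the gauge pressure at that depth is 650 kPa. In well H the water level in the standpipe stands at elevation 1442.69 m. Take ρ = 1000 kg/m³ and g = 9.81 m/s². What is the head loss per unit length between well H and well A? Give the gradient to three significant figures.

i ≈ 0.00163 m/m

Pressure head at well A: ψ = P/(ρg) = 650×1000 / (1000 × 9.81) = 66.26 m.
Total head at well A: h = z + ψ = 1373.65 + 66.26 = 1439.91 m.
Total head at well H: h = 1442.69 m (water level in the piezometer is the total head).
Head difference: h(well A) − h(well H) = 1439.91 − 1442.69 = -2.78 m.
Hydraulic gradient: i = |Δh| / L = 2.78 / 1707 = 0.00163.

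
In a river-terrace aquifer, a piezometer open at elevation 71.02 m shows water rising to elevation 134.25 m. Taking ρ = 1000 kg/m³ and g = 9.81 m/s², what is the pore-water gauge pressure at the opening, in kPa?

Pressure head ψ = h − z = 134.25 − 71.02 = 63.23 m.
P = ρgψ = 1000 × 9.81 × 63.23 = 620286 Pa ≈ 620 kPa.

P ≈ 620 kPa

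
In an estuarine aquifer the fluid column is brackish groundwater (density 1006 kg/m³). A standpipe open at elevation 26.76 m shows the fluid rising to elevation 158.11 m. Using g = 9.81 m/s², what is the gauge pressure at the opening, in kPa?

Pressure head ψ = h − z = 158.11 − 26.76 = 131.35 m.
P = ρgψ = 1006 × 9.81 × 131.35 = 1296275 Pa ≈ 1300 kPa.

P ≈ 1300 kPa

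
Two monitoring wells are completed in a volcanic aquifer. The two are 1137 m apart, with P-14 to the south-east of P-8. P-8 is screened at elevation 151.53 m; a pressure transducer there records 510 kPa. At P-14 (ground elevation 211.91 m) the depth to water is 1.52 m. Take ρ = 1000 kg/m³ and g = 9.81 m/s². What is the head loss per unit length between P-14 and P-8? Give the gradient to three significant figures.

Pressure head at P-8: ψ = P/(ρg) = 510×1000 / (1000 × 9.81) = 51.99 m.
Total head at P-8: h = z + ψ = 151.53 + 51.99 = 203.52 m.
Total head at P-14: h = 211.91 − 1.52 = 210.39 m.
Head difference: h(P-8) − h(P-14) = 203.52 − 210.39 = -6.87 m.
Hydraulic gradient: i = |Δh| / L = 6.87 / 1137 = 0.00604.

i ≈ 0.00604 m/m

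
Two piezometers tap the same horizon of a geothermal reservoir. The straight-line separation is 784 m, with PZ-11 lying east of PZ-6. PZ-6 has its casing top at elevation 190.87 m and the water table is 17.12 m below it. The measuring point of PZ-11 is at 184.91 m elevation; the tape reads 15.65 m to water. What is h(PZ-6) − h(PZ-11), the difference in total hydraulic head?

Δh ≈ 4.49 m

Total head at PZ-6: h = 190.87 − 17.12 = 173.75 m.
Total head at PZ-11: h = 184.91 − 15.65 = 169.26 m.
Head difference: h(PZ-6) − h(PZ-11) = 173.75 − 169.26 = 4.49 m.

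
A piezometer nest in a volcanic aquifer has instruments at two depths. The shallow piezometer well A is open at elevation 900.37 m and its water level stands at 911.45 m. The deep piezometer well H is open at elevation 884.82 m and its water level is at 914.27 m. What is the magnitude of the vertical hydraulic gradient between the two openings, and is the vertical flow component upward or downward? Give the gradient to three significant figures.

|i_v| ≈ 0.181; vertical flow is upward

Total head at well A: h = 911.45 m (water level in the standpipe).
Total head at well H: h = 914.27 m.
Δh = h(well A) − h(well H) = 911.45 − 914.27 = -2.82 m.
Vertical separation Δz = 900.37 − 884.82 = 15.55 m.
|i_v| = |Δh| / Δz = 2.82 / 15.55 = 0.181.
Head is higher in the deep piezometer, so vertical flow is upward (discharge condition).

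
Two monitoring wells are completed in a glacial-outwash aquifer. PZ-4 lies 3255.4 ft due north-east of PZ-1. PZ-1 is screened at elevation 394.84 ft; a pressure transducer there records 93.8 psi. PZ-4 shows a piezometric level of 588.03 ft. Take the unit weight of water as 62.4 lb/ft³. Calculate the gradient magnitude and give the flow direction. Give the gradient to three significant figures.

Pressure head at PZ-1: ψ = 144·P/γ = 144 × 93.8 / 62.4 = 216.46 ft.
Total head at PZ-1: h = z + ψ = 394.84 + 216.46 = 611.30 ft.
Total head at PZ-4: h = 588.03 ft (water level in the piezometer is the total head).
Head difference: h(PZ-1) − h(PZ-4) = 611.30 − 588.03 = 23.27 ft.
Hydraulic gradient: i = |Δh| / L = 23.27 / 3255.4 = 0.00715.
Flow is from higher to lower head: from PZ-1 toward PZ-4, i.e. toward the north-east.

i ≈ 0.00715; groundwater flows toward the north-east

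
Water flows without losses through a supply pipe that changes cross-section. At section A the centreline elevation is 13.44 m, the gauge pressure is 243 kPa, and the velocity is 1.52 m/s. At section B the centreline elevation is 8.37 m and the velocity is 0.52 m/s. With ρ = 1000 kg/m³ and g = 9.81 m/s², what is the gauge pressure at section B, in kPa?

P₂ ≈ 294 kPa

Pressure head at A: ψ₁ = P₁/(ρg) = 243×1000 / (1000 × 9.81) = 24.77 m.
Velocity heads: v₁²/2g = 1.52²/19.62 = 0.118 m; v₂²/2g = 0.52²/19.62 = 0.014 m.
Total head H = z₁ + ψ₁ + v₁²/2g = 13.44 + 24.77 + 0.118 = 38.33 m.
ψ₂ = H − z₂ − v₂²/2g = 38.33 − 8.37 − 0.014 = 29.95 m.
P₂ = ρgψ₂ = 1000 × 9.81 × 29.95 ≈ 294 kPa.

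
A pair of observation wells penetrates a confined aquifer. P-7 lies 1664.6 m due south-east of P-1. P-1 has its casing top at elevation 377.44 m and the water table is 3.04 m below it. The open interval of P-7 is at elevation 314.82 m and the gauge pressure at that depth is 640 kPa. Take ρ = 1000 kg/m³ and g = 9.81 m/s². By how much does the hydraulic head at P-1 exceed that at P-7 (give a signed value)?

Δh ≈ -5.66 m

Total head at P-1: h = 377.44 − 3.04 = 374.40 m.
Pressure head at P-7: ψ = P/(ρg) = 640×1000 / (1000 × 9.81) = 65.24 m.
Total head at P-7: h = z + ψ = 314.82 + 65.24 = 380.06 m.
Head difference: h(P-1) − h(P-7) = 374.40 − 380.06 = -5.66 m.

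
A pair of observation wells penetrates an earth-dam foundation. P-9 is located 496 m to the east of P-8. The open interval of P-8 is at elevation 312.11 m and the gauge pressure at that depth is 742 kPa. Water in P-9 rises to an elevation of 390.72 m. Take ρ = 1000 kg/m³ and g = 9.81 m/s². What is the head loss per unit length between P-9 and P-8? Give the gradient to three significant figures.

i ≈ 0.00599 m/m

Pressure head at P-8: ψ = P/(ρg) = 742×1000 / (1000 × 9.81) = 75.64 m.
Total head at P-8: h = z + ψ = 312.11 + 75.64 = 387.75 m.
Total head at P-9: h = 390.72 m (water level in the piezometer is the total head).
Head difference: h(P-8) − h(P-9) = 387.75 − 390.72 = -2.97 m.
Hydraulic gradient: i = |Δh| / L = 2.97 / 496 = 0.00599.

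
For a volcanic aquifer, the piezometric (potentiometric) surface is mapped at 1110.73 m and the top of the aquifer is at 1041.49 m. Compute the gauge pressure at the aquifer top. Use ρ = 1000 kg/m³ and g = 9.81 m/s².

P ≈ 679 kPa

Pressure head at the aquifer top: ψ = h − z = 1110.73 − 1041.49 = 69.24 m.
P = ρgψ = 1000 × 9.81 × 69.24 = 679244 Pa ≈ 679 kPa.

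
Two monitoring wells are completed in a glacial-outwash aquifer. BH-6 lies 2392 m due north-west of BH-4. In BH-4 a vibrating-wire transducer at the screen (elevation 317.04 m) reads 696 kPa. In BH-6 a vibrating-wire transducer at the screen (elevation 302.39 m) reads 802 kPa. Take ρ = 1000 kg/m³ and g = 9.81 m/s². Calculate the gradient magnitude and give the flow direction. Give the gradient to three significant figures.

Pressure head at BH-4: ψ = P/(ρg) = 696×1000 / (1000 × 9.81) = 70.95 m.
Total head at BH-4: h = z + ψ = 317.04 + 70.95 = 387.99 m.
Pressure head at BH-6: ψ = P/(ρg) = 802×1000 / (1000 × 9.81) = 81.75 m.
Total head at BH-6: h = z + ψ = 302.39 + 81.75 = 384.14 m.
Head difference: h(BH-4) − h(BH-6) = 387.99 − 384.14 = 3.85 m.
Hydraulic gradient: i = |Δh| / L = 3.85 / 2392 = 0.00161.
Flow is from higher to lower head: from BH-4 toward BH-6, i.e. toward the north-west.

i ≈ 0.00161; groundwater flows toward the north-west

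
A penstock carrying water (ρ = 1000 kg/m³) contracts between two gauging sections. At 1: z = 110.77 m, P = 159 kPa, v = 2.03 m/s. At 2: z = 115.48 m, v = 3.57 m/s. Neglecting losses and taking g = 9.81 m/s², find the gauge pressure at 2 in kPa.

P₂ ≈ 108 kPa

Pressure head at 1: ψ₁ = P₁/(ρg) = 159×1000 / (1000 × 9.81) = 16.21 m.
Velocity heads: v₁²/2g = 2.03²/19.62 = 0.210 m; v₂²/2g = 3.57²/19.62 = 0.650 m.
Total head H = z₁ + ψ₁ + v₁²/2g = 110.77 + 16.21 + 0.210 = 127.19 m.
ψ₂ = H − z₂ − v₂²/2g = 127.19 − 115.48 − 0.650 = 11.06 m.
P₂ = ρgψ₂ = 1000 × 9.81 × 11.06 ≈ 108 kPa.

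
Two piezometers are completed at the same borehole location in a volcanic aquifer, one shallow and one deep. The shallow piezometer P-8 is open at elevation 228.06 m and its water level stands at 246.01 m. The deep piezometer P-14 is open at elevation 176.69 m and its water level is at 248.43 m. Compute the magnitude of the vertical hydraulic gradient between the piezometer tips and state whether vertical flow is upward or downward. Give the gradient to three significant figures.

|i_v| ≈ 0.0471; vertical flow is upward

Total head at P-8: h = 246.01 m (water level in the standpipe).
Total head at P-14: h = 248.43 m.
Δh = h(P-8) − h(P-14) = 246.01 − 248.43 = -2.42 m.
Vertical separation Δz = 228.06 − 176.69 = 51.37 m.
|i_v| = |Δh| / Δz = 2.42 / 51.37 = 0.0471.
Head is higher in the deep piezometer, so vertical flow is upward (discharge condition).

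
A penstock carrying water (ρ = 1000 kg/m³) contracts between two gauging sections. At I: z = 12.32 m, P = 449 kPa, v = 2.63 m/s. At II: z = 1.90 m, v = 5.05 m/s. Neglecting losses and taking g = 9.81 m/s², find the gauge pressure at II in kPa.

Pressure head at I: ψ₁ = P₁/(ρg) = 449×1000 / (1000 × 9.81) = 45.77 m.
Velocity heads: v₁²/2g = 2.63²/19.62 = 0.353 m; v₂²/2g = 5.05²/19.62 = 1.300 m.
Total head H = z₁ + ψ₁ + v₁²/2g = 12.32 + 45.77 + 0.353 = 58.44 m.
ψ₂ = H − z₂ − v₂²/2g = 58.44 − 1.90 − 1.300 = 55.24 m.
P₂ = ρgψ₂ = 1000 × 9.81 × 55.24 ≈ 542 kPa.

P₂ ≈ 542 kPa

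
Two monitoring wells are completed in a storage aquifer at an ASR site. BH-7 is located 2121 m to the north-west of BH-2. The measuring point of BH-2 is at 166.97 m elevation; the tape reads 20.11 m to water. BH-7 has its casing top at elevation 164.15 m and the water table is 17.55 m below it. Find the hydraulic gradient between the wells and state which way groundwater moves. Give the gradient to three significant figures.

i ≈ 0.000123; groundwater flows toward the north-west

Total head at BH-2: h = 166.97 − 20.11 = 146.86 m.
Total head at BH-7: h = 164.15 − 17.55 = 146.60 m.
Head difference: h(BH-2) − h(BH-7) = 146.86 − 146.60 = 0.26 m.
Hydraulic gradient: i = |Δh| / L = 0.26 / 2121 = 0.000123.
Flow is from higher to lower head: from BH-2 toward BH-7, i.e. toward the north-west.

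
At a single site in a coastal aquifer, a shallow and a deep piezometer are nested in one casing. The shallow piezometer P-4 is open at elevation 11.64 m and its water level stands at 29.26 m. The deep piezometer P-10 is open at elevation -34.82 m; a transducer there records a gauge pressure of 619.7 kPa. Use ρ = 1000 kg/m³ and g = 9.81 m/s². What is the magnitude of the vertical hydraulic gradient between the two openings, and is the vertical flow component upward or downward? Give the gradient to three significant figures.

|i_v| ≈ 0.0196; vertical flow is downward

Total head at P-4: h = 29.26 m (water level in the standpipe).
Pressure head at P-10: ψ = P/(ρg) = 619.7×1000 / (1000 × 9.81) = 63.17 m.
Total head at P-10: h = z + ψ = -34.82 + 63.17 = 28.35 m.
Δh = h(P-4) − h(P-10) = 29.26 − 28.35 = 0.91 m.
Vertical separation Δz = 11.64 − (-34.82) = 46.46 m.
|i_v| = |Δh| / Δz = 0.91 / 46.46 = 0.0196.
Head is higher in the shallow piezometer, so vertical flow is downward (recharge condition).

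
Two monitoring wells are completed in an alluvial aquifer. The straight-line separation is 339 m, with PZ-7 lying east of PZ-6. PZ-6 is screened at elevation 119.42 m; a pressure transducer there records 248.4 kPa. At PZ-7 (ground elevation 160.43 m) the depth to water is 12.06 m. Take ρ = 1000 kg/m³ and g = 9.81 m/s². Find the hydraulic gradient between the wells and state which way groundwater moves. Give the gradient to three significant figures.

Pressure head at PZ-6: ψ = P/(ρg) = 248.4×1000 / (1000 × 9.81) = 25.32 m.
Total head at PZ-6: h = z + ψ = 119.42 + 25.32 = 144.74 m.
Total head at PZ-7: h = 160.43 − 12.06 = 148.37 m.
Head difference: h(PZ-6) − h(PZ-7) = 144.74 − 148.37 = -3.63 m.
Hydraulic gradient: i = |Δh| / L = 3.63 / 339 = 0.0107.
Flow is from higher to lower head: from PZ-7 toward PZ-6, i.e. toward the west.

i ≈ 0.0107; groundwater flows toward the west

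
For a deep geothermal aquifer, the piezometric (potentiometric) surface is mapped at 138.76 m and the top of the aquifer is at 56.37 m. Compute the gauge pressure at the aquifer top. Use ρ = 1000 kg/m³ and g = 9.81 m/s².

P ≈ 808 kPa

Pressure head at the aquifer top: ψ = h − z = 138.76 − 56.37 = 82.39 m.
P = ρgψ = 1000 × 9.81 × 82.39 = 808246 Pa ≈ 808 kPa.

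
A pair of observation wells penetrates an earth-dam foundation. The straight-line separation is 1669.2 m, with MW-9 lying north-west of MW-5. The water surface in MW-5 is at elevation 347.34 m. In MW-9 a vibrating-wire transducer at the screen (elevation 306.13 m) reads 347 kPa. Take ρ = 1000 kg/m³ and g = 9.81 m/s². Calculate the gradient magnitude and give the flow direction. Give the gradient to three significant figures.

Total head at MW-5: h = 347.34 m (water level in the piezometer is the total head).
Pressure head at MW-9: ψ = P/(ρg) = 347×1000 / (1000 × 9.81) = 35.37 m.
Total head at MW-9: h = z + ψ = 306.13 + 35.37 = 341.50 m.
Head difference: h(MW-5) − h(MW-9) = 347.34 − 341.50 = 5.84 m.
Hydraulic gradient: i = |Δh| / L = 5.84 / 1669.2 = 0.00350.
Flow is from higher to lower head: from MW-5 toward MW-9, i.e. toward the north-west.

i ≈ 0.00350; groundwater flows toward the north-west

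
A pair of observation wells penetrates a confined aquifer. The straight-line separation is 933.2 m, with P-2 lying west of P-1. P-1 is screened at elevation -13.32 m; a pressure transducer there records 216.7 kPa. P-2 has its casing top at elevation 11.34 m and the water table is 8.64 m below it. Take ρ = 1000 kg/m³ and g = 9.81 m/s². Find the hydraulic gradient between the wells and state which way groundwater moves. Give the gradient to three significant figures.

i ≈ 0.00650; groundwater flows toward the west

Pressure head at P-1: ψ = P/(ρg) = 216.7×1000 / (1000 × 9.81) = 22.09 m.
Total head at P-1: h = z + ψ = -13.32 + 22.09 = 8.77 m.
Total head at P-2: h = 11.34 − 8.64 = 2.70 m.
Head difference: h(P-1) − h(P-2) = 8.77 − 2.70 = 6.07 m.
Hydraulic gradient: i = |Δh| / L = 6.07 / 933.2 = 0.00650.
Flow is from higher to lower head: from P-1 toward P-2, i.e. toward the west.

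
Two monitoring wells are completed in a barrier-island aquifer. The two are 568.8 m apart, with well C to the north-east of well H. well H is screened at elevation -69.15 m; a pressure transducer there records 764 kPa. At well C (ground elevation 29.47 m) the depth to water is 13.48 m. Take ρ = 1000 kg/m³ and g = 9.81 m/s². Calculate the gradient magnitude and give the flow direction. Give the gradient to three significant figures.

i ≈ 0.0128; groundwater flows toward the south-west

Pressure head at well H: ψ = P/(ρg) = 764×1000 / (1000 × 9.81) = 77.88 m.
Total head at well H: h = z + ψ = -69.15 + 77.88 = 8.73 m.
Total head at well C: h = 29.47 − 13.48 = 15.99 m.
Head difference: h(well H) − h(well C) = 8.73 − 15.99 = -7.26 m.
Hydraulic gradient: i = |Δh| / L = 7.26 / 568.8 = 0.0128.
Flow is from higher to lower head: from well C toward well H, i.e. toward the south-west.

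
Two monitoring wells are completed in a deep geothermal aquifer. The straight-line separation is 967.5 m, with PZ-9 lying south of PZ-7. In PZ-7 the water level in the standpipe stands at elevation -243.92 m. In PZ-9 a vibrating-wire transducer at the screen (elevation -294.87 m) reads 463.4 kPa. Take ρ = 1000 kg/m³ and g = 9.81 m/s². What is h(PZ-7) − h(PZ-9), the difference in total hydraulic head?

Total head at PZ-7: h = -243.92 m (water level in the piezometer is the total head).
Pressure head at PZ-9: ψ = P/(ρg) = 463.4×1000 / (1000 × 9.81) = 47.24 m.
Total head at PZ-9: h = z + ψ = -294.87 + 47.24 = -247.63 m.
Head difference: h(PZ-7) − h(PZ-9) = -243.92 − (-247.63) = 3.71 m.

Δh ≈ 3.71 m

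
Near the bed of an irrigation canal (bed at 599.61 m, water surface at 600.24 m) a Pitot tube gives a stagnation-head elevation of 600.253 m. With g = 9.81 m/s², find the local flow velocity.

v ≈ 0.505 m/s

Near the bed, under hydrostatic conditions, the piezometric head (z + ψ) equals the free-surface elevation, 600.24 m.
Velocity head = total − piezometric = 600.253 − 600.24 = 0.013 m.
v = √(2g·h_v) = √(2 × 9.81 × 0.013) = 0.505 m/s.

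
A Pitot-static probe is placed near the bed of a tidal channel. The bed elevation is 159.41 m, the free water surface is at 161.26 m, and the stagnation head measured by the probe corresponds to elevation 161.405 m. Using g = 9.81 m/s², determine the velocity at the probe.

v ≈ 1.69 m/s

Near the bed, under hydrostatic conditions, the piezometric head (z + ψ) equals the free-surface elevation, 161.26 m.
Velocity head = total − piezometric = 161.405 − 161.26 = 0.145 m.
v = √(2g·h_v) = √(2 × 9.81 × 0.145) = 1.69 m/s.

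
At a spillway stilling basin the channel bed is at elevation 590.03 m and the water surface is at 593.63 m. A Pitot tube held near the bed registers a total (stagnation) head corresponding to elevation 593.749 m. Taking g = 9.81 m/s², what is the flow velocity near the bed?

v ≈ 1.53 m/s

Near the bed, under hydrostatic conditions, the piezometric head (z + ψ) equals the free-surface elevation, 593.63 m.
Velocity head = total − piezometric = 593.749 − 593.63 = 0.119 m.
v = √(2g·h_v) = √(2 × 9.81 × 0.119) = 1.53 m/s.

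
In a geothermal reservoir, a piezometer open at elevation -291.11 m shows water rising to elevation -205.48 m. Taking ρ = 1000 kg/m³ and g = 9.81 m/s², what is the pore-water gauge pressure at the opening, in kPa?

P ≈ 840 kPa

Pressure head ψ = h − z = -205.48 − (-291.11) = 85.63 m.
P = ρgψ = 1000 × 9.81 × 85.63 = 840030 Pa ≈ 840 kPa.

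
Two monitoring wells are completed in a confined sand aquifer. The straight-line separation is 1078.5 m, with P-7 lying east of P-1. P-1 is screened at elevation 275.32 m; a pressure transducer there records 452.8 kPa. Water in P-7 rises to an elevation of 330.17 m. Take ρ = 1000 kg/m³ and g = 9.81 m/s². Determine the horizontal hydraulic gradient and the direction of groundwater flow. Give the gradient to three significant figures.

Pressure head at P-1: ψ = P/(ρg) = 452.8×1000 / (1000 × 9.81) = 46.16 m.
Total head at P-1: h = z + ψ = 275.32 + 46.16 = 321.48 m.
Total head at P-7: h = 330.17 m (water level in the piezometer is the total head).
Head difference: h(P-1) − h(P-7) = 321.48 − 330.17 = -8.69 m.
Hydraulic gradient: i = |Δh| / L = 8.69 / 1078.5 = 0.00806.
Flow is from higher to lower head: from P-7 toward P-1, i.e. toward the west.

i ≈ 0.00806; groundwater flows toward the west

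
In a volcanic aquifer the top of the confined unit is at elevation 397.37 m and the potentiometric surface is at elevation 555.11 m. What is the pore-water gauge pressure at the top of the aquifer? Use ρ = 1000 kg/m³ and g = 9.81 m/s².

P ≈ 1550 kPa

Pressure head at the aquifer top: ψ = h − z = 555.11 − 397.37 = 157.74 m.
P = ρgψ = 1000 × 9.81 × 157.74 = 1547429 Pa ≈ 1550 kPa.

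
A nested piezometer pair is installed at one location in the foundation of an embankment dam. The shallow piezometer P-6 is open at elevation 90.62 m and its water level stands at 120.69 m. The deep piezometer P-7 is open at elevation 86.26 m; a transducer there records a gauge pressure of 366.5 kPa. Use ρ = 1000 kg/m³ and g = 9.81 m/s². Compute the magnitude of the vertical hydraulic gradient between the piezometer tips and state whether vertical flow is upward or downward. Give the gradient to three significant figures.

Total head at P-6: h = 120.69 m (water level in the standpipe).
Pressure head at P-7: ψ = P/(ρg) = 366.5×1000 / (1000 × 9.81) = 37.36 m.
Total head at P-7: h = z + ψ = 86.26 + 37.36 = 123.62 m.
Δh = h(P-6) − h(P-7) = 120.69 − 123.62 = -2.93 m.
Vertical separation Δz = 90.62 − 86.26 = 4.36 m.
|i_v| = |Δh| / Δz = 2.93 / 4.36 = 0.672.
Head is higher in the deep piezometer, so vertical flow is upward (discharge condition).

|i_v| ≈ 0.672; vertical flow is upward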